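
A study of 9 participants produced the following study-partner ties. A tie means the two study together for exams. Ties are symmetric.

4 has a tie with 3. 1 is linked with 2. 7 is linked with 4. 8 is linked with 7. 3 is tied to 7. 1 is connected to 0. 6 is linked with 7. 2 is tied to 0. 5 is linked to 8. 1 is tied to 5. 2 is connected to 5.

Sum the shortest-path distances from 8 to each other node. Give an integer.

15

Distances from 8: 0:3, 1:2, 2:2, 3:2, 4:2, 5:1, 6:2, 7:1.
Sum = 3 + 2 + 2 + 2 + 2 + 1 + 2 + 1 = 15.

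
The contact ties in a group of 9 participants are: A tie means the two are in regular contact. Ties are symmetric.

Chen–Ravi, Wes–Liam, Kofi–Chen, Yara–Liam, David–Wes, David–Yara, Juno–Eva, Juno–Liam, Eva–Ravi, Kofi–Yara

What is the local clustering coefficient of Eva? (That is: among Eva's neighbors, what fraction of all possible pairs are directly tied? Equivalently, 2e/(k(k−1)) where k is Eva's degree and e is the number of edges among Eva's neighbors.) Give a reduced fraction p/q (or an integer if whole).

0

Eva's neighbors: Juno and Ravi (k = 2).
Possible neighbor pairs: C(2,2) = 1. Edges among them: none → e = 0.
Clustering(Eva) = 0/1.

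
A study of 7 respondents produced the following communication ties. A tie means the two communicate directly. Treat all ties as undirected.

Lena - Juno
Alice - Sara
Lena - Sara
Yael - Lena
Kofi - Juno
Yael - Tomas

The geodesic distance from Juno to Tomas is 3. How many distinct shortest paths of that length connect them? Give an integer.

1

The shortest distance is 3, and the only length-3 path is Juno–Lena–Yael–Tomas. So there is exactly 1 shortest path.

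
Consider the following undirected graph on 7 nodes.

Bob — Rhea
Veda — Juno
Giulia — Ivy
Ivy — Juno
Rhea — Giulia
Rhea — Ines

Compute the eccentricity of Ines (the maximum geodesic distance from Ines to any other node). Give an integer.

5

Distances from Ines: Bob:2, Giulia:2, Ivy:3, Juno:4, Rhea:1, Veda:5.
The largest is 5 (to Veda), so the eccentricity of Ines is 5.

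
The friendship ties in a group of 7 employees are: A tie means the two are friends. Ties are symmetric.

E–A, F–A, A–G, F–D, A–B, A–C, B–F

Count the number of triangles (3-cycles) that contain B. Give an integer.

B's neighbors: A and F.
Neighbor pairs that are themselves tied: B–A–F. Each forms one triangle with B, for 1 in total.

1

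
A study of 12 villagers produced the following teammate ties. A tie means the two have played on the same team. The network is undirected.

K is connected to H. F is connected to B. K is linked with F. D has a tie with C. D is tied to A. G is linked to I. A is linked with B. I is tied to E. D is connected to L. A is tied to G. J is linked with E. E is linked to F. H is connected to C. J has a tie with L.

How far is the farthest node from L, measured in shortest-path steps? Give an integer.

Distances from L: A:2, B:3, C:2, D:1, E:2, F:3, G:3, H:3, I:3, J:1, K:4.
The largest is 4 (to K), so the eccentricity of L is 4.

4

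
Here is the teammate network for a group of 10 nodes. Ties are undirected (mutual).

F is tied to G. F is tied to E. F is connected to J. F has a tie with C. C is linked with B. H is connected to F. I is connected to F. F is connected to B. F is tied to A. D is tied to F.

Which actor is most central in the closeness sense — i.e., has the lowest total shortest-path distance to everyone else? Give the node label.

F

Farness (sum of distances to all others) for each node — A:17, B:16, C:16, D:17, E:17, F:9, G:17, H:17, I:17, J:17.
The smallest farness is 9, for F, so F has the highest closeness.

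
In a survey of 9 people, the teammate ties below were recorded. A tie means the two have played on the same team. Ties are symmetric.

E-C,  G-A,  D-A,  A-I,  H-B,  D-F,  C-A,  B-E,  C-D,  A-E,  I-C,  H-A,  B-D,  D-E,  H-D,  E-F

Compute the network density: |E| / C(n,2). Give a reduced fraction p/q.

There are 16 edges and 9 nodes, so the maximum possible is C(9,2) = 36.
Density = 16/36 = 4/9.

4/9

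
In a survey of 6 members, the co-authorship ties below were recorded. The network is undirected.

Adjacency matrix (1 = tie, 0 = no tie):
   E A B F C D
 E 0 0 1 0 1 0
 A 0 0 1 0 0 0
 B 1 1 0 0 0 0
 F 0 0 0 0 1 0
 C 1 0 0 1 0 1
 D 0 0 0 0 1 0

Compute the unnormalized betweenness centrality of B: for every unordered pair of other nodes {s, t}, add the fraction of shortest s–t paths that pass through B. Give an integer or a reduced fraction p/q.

4

Pairs whose geodesics pass through B — E–A: 1; A–F: 1; A–C: 1; A–D: 1.
All other pairs contribute 0.
Summing the contributions gives betweenness(B) = 4.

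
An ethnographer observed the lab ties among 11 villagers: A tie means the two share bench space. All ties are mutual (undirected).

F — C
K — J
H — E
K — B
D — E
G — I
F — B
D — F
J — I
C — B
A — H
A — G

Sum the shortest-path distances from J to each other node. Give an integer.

Distances from J: A:3, B:2, C:3, D:4, E:5, F:3, G:2, H:4, I:1, K:1.
Sum = 3 + 2 + 3 + 4 + 5 + 3 + 2 + 4 + 1 + 1 = 28.

28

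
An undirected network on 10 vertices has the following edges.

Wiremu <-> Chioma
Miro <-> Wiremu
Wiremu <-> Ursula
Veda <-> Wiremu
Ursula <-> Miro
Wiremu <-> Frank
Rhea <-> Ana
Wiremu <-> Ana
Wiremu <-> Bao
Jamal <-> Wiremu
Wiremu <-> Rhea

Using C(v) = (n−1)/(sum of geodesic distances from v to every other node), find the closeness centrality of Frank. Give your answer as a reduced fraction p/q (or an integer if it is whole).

9/17

Distances from Frank: Ana:2, Bao:2, Chioma:2, Jamal:2, Miro:2, Rhea:2, Ursula:2, Veda:2, Wiremu:1. Sum = 17.
n = 10, so closeness = 9/17.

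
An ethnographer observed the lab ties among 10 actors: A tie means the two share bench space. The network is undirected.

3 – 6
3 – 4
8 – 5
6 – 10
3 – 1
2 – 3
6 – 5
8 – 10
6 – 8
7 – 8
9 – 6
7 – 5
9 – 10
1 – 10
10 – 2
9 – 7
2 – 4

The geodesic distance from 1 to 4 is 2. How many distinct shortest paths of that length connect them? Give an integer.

The shortest distance is 2, and the only length-2 path is 1–3–4. So there is exactly 1 shortest path.

1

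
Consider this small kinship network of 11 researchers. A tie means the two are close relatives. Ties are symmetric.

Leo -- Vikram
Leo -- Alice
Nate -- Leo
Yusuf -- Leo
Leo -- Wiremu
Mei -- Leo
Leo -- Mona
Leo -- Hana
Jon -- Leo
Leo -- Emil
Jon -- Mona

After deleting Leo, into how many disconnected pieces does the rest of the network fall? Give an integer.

Without Leo, the remaining ties split the others into: {Nate}; {Jon, Mona}; {Mei}; {Alice}; {Vikram}; {Wiremu}; {Yusuf}; {Emil}; {Hana}.
That's 9 separate components.

9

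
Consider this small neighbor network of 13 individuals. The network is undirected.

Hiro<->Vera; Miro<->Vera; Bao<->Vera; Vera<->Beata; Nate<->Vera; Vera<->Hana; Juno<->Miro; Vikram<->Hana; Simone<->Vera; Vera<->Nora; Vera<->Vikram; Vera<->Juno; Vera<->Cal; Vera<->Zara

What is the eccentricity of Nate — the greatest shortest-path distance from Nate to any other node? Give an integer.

2

Distances from Nate: Bao:2, Beata:2, Cal:2, Hana:2, Hiro:2, Juno:2, Miro:2, Nora:2, Simone:2, Vera:1, Vikram:2, Zara:2.
The largest is 2 (to Cal, Zara, Juno, Miro, Simone, Hiro, Vikram, Beata, Hana, Nora, and Bao), so the eccentricity of Nate is 2.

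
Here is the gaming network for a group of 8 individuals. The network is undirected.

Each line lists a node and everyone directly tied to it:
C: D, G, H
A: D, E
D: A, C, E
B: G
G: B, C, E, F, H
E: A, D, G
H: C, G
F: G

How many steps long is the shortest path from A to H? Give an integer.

One shortest route is A – E – G – H, which uses 3 edges, and at distance 2 from A we only reach {C, G}, which does not include H. So d(A,H) = 3.

3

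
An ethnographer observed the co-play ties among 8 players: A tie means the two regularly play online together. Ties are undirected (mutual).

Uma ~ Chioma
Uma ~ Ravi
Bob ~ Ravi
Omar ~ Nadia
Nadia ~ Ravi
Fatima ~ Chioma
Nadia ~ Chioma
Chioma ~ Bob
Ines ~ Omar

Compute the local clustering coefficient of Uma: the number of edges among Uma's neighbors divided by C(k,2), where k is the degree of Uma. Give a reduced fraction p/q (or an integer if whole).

Uma's neighbors: Chioma and Ravi (k = 2).
Possible neighbor pairs: C(2,2) = 1. Edges among them: none → e = 0.
Clustering(Uma) = 0/1.

0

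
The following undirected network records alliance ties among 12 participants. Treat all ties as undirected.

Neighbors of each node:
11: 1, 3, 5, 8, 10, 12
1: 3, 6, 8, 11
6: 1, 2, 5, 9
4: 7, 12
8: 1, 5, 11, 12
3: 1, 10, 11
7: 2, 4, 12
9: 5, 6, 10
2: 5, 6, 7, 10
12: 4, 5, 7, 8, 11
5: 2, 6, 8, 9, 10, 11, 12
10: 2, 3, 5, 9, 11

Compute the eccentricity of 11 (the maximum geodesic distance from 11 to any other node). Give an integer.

Distances from 11: 1:1, 2:2, 3:1, 4:2, 5:1, 6:2, 7:2, 8:1, 9:2, 10:1, 12:1.
The largest is 2 (to 2, 9, 6, 4, and 7), so the eccentricity of 11 is 2.

2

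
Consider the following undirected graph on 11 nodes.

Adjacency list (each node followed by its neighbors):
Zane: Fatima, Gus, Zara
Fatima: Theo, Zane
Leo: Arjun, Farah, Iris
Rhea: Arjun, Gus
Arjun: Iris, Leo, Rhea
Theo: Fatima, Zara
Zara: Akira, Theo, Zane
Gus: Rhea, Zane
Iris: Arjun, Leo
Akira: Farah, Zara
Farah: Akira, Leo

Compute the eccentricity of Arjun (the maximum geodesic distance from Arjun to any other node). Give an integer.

5

Distances from Arjun: Akira:3, Farah:2, Fatima:4, Gus:2, Iris:1, Leo:1, Rhea:1, Theo:5, Zane:3, Zara:4.
The largest is 5 (to Theo), so the eccentricity of Arjun is 5.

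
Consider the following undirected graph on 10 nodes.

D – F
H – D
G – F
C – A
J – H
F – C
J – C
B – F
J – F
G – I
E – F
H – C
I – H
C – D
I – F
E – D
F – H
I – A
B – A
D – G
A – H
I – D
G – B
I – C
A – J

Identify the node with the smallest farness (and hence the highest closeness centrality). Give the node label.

F

Farness (sum of distances to all others) for each node — A:14, B:15, C:12, D:12, E:17, F:10, G:14, H:12, I:12, J:14.
The smallest farness is 10, for F, so F has the highest closeness.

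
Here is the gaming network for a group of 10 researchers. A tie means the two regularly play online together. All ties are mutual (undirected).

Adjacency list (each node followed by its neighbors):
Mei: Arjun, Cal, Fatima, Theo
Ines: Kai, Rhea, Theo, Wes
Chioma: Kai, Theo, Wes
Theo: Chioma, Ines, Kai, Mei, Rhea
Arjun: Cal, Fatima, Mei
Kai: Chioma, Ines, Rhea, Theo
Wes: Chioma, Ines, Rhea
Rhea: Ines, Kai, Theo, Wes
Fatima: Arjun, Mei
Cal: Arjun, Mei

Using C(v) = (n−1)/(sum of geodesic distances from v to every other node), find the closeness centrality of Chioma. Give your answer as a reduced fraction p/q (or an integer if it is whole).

1/2

Distances from Chioma: Arjun:3, Cal:3, Fatima:3, Ines:2, Kai:1, Mei:2, Rhea:2, Theo:1, Wes:1. Sum = 18.
n = 10, so closeness = 9/18 = 1/2.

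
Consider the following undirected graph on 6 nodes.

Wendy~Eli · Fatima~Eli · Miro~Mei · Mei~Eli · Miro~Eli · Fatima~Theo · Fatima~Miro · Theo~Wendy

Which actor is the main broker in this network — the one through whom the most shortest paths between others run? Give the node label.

Unnormalized betweenness of each node: Eli:11/3, Fatima:13/6, Mei:0, Miro:5/6, Theo:1/2, Wendy:5/6.
Eli has the largest value, 11/3, making it the main broker — the node through which the most shortest paths run.

Eli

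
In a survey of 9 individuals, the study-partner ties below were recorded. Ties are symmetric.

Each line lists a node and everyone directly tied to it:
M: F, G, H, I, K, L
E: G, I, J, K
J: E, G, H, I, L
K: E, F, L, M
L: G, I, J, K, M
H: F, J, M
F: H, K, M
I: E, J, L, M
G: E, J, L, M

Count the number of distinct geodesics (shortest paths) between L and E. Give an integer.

4

The shortest distance is 2. The length-2 paths are: L–K–E; L–I–E; L–G–E; L–J–E.
That gives 4 distinct shortest paths.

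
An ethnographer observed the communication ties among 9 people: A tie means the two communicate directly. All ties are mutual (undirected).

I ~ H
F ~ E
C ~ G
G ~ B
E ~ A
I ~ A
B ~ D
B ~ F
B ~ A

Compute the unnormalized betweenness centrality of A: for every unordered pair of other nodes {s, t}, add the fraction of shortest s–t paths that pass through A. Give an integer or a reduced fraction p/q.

Pairs whose geodesics pass through A — C–H: 1; C–E: 1/2; C–I: 1; H–E: 1; H–G: 1; H–F: 2/2; H–D: 1; H–B: 1; E–G: 1/2; E–D: 1/2; E–I: 1; E–B: 1/2; G–I: 1; F–I: 2/2 … (+2 more pairs).
All other pairs contribute 0.
Summing the contributions gives betweenness(A) = 14.

14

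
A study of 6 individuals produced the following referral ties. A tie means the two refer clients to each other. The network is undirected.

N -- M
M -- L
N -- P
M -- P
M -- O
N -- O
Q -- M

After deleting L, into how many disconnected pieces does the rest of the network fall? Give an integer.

1

L's neighbors (M) remain reachable from one another through other ties, so the rest of the network stays in one piece.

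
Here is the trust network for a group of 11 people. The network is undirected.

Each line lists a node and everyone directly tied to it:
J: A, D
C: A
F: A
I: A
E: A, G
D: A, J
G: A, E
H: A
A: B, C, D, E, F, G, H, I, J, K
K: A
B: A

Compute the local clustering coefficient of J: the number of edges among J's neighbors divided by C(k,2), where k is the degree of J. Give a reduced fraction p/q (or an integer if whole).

J's neighbors: A and D (k = 2).
Possible neighbor pairs: C(2,2) = 1. Edges among them: A–D → e = 1.
Clustering(J) = 1/1.

1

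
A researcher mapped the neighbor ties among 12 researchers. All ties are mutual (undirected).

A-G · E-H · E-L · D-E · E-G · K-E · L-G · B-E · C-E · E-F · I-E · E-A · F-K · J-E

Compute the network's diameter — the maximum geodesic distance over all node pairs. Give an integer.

Eccentricity of each node (its greatest distance to any other): A:2, B:2, C:2, D:2, E:1, F:2, G:2, H:2, I:2, J:2, K:2, L:2.
The maximum eccentricity is 2, realized for instance by the pair B–D via B – E – D. So the diameter is 2.

2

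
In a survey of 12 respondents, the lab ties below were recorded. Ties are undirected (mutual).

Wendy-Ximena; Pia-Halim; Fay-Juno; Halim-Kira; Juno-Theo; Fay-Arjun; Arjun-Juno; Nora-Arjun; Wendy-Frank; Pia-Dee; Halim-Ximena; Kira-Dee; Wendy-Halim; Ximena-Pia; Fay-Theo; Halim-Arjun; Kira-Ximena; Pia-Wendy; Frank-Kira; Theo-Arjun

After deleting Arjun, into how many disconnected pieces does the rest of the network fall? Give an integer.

Without Arjun, the remaining ties split the others into: {Dee, Frank, Halim, Kira, Pia, Wendy, Ximena}; {Nora}; {Fay, Juno, Theo}.
That's 3 separate components.

3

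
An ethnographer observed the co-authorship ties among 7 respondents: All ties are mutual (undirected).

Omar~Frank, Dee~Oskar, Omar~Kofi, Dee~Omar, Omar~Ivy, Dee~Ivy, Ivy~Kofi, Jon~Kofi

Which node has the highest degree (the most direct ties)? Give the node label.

Degrees — Dee:3, Frank:1, Ivy:3, Jon:1, Kofi:3, Omar:4, Oskar:1.
The maximum is 4, attained only by Omar.

Omar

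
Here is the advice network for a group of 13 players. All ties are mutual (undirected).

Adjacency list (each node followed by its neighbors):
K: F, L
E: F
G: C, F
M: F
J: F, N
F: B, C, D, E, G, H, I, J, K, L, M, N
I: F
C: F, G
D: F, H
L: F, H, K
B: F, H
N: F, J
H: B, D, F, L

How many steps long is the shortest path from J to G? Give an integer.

2

One shortest route is J – F – G, which uses 2 edges, and J and G are not directly tied, so nothing shorter exists. So d(J,G) = 2.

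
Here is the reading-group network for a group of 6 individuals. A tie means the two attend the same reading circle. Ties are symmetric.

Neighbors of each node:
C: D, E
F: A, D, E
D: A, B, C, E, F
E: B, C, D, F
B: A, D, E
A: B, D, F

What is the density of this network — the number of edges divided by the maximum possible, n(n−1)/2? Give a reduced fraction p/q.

2/3

There are 10 edges and 6 nodes, so the maximum possible is C(6,2) = 15.
Density = 10/15 = 2/3.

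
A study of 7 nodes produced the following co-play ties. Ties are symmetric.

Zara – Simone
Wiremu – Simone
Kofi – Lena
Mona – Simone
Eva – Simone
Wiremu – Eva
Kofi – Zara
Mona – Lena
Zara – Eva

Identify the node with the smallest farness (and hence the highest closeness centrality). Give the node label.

Simone

Farness (sum of distances to all others) for each node — Eva:10, Kofi:11, Lena:12, Mona:10, Simone:8, Wiremu:12, Zara:9.
The smallest farness is 8, for Simone, so Simone has the highest closeness.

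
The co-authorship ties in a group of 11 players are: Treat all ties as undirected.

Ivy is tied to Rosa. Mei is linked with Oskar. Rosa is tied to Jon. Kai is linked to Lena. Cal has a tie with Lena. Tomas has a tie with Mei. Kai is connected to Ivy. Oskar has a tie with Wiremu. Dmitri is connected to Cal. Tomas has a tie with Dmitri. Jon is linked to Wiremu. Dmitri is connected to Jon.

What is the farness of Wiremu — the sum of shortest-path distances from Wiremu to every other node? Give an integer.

Distances from Wiremu: Cal:3, Dmitri:2, Ivy:3, Jon:1, Kai:4, Lena:4, Mei:2, Oskar:1, Rosa:2, Tomas:3.
Sum = 3 + 2 + 3 + 1 + 4 + 4 + 2 + 1 + 2 + 3 = 25.

25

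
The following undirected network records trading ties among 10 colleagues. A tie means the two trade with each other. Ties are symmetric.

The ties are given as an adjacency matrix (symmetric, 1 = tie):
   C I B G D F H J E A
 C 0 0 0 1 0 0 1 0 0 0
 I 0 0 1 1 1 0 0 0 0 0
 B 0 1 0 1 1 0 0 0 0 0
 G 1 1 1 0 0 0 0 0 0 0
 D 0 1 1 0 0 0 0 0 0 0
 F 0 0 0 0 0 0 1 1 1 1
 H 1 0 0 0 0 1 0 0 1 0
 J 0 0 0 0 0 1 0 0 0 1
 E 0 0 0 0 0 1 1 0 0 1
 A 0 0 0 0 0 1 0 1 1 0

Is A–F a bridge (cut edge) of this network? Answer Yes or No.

Even without that edge, A still reaches F via A – E – F, so the network stays connected. Not a bridge.

No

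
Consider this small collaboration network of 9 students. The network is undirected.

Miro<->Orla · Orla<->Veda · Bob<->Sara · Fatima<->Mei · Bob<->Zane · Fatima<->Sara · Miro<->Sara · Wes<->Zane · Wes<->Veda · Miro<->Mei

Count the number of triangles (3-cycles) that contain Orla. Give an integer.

Orla's neighbors are Miro and Veda, but none of them are tied to each other, so no triangle contains Orla.

0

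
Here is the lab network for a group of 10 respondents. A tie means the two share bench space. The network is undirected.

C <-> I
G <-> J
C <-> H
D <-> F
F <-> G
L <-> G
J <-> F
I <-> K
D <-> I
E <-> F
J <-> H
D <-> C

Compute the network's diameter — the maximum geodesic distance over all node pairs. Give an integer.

Eccentricity of each node (its greatest distance to any other): C:4, D:3, E:4, F:3, G:4, H:3, I:4, J:4, K:5, L:5.
The maximum eccentricity is 5, realized for instance by the pair L–K via L – G – F – D – I – K. So the diameter is 5.

5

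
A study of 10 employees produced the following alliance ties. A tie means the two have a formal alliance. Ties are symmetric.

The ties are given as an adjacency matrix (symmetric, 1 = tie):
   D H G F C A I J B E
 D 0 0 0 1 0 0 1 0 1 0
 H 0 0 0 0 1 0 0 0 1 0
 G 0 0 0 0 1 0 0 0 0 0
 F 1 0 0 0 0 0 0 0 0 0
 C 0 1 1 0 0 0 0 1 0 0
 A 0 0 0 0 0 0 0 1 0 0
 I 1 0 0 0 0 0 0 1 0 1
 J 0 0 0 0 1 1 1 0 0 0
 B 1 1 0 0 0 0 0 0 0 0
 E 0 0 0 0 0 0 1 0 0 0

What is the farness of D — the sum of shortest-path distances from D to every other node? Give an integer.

19

Distances from D: A:3, B:1, C:3, E:2, F:1, G:4, H:2, I:1, J:2.
Sum = 3 + 1 + 3 + 2 + 1 + 4 + 2 + 1 + 2 = 19.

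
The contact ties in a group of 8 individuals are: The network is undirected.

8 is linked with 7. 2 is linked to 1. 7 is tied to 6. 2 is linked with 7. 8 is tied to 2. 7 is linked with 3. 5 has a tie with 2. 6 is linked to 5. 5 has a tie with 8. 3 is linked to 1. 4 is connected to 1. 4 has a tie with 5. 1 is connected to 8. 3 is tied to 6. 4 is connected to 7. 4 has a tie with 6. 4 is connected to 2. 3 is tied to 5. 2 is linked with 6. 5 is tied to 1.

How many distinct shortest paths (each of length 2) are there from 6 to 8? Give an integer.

The shortest distance is 2. The length-2 paths are: 6–7–8; 6–5–8; 6–2–8.
That gives 3 distinct shortest paths.

3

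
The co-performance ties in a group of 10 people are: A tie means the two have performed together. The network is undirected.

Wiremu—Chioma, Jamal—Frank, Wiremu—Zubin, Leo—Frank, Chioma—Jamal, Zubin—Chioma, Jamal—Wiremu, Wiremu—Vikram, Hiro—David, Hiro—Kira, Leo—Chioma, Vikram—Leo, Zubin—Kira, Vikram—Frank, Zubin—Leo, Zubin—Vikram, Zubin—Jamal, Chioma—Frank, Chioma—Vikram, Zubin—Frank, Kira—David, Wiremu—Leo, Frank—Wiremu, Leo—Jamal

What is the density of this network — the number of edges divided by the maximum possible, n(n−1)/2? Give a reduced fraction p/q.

There are 24 edges and 10 nodes, so the maximum possible is C(10,2) = 45.
Density = 24/45 = 8/15.

8/15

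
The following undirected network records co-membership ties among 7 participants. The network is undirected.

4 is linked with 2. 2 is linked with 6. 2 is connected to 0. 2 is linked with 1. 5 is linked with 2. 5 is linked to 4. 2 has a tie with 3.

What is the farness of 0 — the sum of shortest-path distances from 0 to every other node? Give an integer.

Distances from 0: 1:2, 2:1, 3:2, 4:2, 5:2, 6:2.
Sum = 2 + 1 + 2 + 2 + 2 + 2 = 11.

11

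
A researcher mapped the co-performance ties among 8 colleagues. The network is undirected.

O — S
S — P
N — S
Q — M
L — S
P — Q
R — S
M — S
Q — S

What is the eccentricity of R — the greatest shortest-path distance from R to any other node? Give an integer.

Distances from R: L:2, M:2, N:2, O:2, P:2, Q:2, S:1.
The largest is 2 (to P, M, N, O, L, and Q), so the eccentricity of R is 2.

2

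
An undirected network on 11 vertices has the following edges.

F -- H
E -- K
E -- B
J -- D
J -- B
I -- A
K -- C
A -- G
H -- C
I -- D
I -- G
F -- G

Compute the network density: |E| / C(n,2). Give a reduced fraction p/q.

There are 12 edges and 11 nodes, so the maximum possible is C(11,2) = 55.
Density = 12/55.

12/55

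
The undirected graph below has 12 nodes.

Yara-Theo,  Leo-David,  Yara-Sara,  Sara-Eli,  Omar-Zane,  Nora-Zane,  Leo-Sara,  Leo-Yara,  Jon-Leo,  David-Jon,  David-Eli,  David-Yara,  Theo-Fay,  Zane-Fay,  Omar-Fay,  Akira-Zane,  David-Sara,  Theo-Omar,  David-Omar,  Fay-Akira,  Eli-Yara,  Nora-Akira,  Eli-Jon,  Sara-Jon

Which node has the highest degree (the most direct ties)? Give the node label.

David

Degrees — Akira:3, David:6, Eli:4, Fay:4, Jon:4, Leo:4, Nora:2, Omar:4, Sara:5, Theo:3, Yara:5, Zane:4.
The maximum is 6, attained only by David.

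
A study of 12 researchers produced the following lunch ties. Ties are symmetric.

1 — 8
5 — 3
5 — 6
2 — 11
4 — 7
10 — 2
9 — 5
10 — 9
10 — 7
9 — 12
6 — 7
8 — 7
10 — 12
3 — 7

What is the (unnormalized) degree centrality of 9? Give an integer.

3

9 is directly tied to 5, 10, and 12. That is 3 neighbors, so the degree of 9 is 3.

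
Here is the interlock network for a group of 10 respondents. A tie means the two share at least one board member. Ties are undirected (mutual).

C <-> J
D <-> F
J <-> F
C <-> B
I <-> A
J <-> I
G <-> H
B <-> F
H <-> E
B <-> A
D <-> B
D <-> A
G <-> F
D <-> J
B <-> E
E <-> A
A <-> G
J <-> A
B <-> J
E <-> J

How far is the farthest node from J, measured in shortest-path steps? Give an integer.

Distances from J: A:1, B:1, C:1, D:1, E:1, F:1, G:2, H:2, I:1.
The largest is 2 (to G and H), so the eccentricity of J is 2.

2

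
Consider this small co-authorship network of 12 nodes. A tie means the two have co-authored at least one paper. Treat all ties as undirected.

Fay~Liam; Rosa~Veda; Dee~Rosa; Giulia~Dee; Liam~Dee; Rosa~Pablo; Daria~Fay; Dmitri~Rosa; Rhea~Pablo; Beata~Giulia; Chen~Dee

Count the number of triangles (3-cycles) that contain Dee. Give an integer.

0

Dee's neighbors are Chen, Giulia, Liam, and Rosa, but none of them are tied to each other, so no triangle contains Dee.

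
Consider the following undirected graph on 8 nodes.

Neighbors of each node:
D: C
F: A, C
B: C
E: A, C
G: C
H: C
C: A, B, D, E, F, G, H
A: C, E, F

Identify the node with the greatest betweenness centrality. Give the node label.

Unnormalized betweenness of each node: A:1/2, B:0, C:37/2, D:0, E:0, F:0, G:0, H:0.
C has the largest value, 37/2, making it the main broker — the node through which the most shortest paths run.

C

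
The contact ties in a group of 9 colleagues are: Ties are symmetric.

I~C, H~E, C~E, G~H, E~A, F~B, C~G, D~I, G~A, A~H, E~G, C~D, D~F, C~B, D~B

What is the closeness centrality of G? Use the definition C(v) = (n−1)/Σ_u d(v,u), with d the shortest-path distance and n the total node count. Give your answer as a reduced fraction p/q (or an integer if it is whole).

8/13

Distances from G: A:1, B:2, C:1, D:2, E:1, F:3, H:1, I:2. Sum = 13.
n = 9, so closeness = 8/13.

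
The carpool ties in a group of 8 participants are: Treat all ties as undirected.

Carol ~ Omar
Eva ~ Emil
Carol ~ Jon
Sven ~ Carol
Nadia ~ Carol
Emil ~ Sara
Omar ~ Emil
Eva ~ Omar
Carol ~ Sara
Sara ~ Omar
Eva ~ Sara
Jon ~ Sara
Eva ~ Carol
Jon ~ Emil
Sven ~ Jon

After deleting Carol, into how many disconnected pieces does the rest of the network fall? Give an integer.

Without Carol, the remaining ties split the others into: {Emil, Eva, Jon, Omar, Sara, Sven}; {Nadia}.
That's 2 separate components.

2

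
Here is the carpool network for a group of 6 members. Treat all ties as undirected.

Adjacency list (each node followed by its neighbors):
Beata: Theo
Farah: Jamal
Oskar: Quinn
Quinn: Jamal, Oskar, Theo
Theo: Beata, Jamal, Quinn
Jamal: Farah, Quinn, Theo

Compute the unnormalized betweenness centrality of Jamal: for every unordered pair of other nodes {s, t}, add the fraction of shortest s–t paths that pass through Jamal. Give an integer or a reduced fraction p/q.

Pairs whose geodesics pass through Jamal — Oskar–Farah: 1; Quinn–Farah: 1; Farah–Theo: 1; Farah–Beata: 1.
All other pairs contribute 0.
Summing the contributions gives betweenness(Jamal) = 4.

4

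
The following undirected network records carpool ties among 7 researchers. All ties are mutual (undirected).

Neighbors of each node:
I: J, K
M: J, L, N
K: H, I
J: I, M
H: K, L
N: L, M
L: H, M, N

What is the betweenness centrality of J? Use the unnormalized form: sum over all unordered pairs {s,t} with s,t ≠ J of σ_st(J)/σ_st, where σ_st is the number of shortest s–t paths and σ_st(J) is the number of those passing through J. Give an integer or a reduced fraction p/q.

Pairs whose geodesics pass through J — I–L: 1/2; I–N: 1; I–M: 1; K–M: 1/2.
All other pairs contribute 0.
Summing the contributions gives betweenness(J) = 3.

3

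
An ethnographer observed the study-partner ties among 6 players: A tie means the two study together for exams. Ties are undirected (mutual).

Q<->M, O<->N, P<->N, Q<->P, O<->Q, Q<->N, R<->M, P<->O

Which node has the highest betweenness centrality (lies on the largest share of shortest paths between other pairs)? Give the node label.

Q

Unnormalized betweenness of each node: M:4, N:0, O:0, P:0, Q:6, R:0.
Q has the largest value, 6, making it the main broker — the node through which the most shortest paths run.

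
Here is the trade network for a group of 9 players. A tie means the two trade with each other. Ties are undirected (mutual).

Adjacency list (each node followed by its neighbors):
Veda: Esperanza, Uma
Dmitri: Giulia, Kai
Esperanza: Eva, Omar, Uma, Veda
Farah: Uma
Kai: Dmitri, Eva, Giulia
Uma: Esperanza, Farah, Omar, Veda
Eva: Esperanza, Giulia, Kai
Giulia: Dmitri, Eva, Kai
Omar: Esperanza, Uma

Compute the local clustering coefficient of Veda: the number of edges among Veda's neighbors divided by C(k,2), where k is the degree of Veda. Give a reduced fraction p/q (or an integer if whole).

Veda's neighbors: Esperanza and Uma (k = 2).
Possible neighbor pairs: C(2,2) = 1. Edges among them: Esperanza–Uma → e = 1.
Clustering(Veda) = 1/1.

1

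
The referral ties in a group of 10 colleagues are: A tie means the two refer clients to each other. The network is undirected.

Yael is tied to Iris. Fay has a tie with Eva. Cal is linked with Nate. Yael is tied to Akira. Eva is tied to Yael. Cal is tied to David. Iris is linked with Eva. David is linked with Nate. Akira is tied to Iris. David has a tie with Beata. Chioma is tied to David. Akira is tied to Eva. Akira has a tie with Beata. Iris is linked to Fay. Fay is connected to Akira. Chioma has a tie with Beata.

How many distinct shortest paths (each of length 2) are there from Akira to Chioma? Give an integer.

The shortest distance is 2, and the only length-2 path is Akira–Beata–Chioma. So there is exactly 1 shortest path.

1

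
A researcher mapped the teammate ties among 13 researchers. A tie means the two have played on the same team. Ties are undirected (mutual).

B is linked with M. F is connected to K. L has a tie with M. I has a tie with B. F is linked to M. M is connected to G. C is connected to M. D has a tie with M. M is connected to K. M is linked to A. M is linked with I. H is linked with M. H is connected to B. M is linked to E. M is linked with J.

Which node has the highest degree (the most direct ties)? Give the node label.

M

Degrees — A:1, B:3, C:1, D:1, E:1, F:2, G:1, H:2, I:2, J:1, K:2, L:1, M:12.
The maximum is 12, attained only by M.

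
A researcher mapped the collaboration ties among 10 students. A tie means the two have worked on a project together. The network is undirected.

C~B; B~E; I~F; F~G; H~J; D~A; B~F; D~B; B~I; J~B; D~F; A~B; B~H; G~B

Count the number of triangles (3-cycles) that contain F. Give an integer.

3

F's neighbors: B, D, G, and I.
Neighbor pairs that are themselves tied: F–B–D; F–B–G; F–B–I. Each forms one triangle with F, for 3 in total.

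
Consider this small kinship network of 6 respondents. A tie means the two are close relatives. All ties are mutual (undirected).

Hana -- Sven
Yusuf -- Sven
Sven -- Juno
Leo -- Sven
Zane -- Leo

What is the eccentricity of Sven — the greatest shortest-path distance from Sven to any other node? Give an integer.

2

Distances from Sven: Hana:1, Juno:1, Leo:1, Yusuf:1, Zane:2.
The largest is 2 (to Zane), so the eccentricity of Sven is 2.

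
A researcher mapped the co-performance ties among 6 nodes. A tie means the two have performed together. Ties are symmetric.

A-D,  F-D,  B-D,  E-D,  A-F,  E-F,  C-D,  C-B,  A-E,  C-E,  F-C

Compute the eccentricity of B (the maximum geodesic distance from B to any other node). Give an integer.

Distances from B: A:2, C:1, D:1, E:2, F:2.
The largest is 2 (to F, E, and A), so the eccentricity of B is 2.

2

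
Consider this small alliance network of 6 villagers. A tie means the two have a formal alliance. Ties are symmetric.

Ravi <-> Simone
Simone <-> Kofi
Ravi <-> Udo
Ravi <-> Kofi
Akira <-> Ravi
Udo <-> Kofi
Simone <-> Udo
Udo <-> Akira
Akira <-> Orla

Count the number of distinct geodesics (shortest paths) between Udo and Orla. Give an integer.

1

The shortest distance is 2, and the only length-2 path is Udo–Akira–Orla. So there is exactly 1 shortest path.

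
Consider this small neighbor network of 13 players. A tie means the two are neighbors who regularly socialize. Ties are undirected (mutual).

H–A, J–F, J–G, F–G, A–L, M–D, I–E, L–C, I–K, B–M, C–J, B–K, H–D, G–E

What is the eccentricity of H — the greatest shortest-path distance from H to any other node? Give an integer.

Distances from H: A:1, B:3, C:3, D:1, E:6, F:5, G:5, I:5, J:4, K:4, L:2, M:2.
The largest is 6 (to E), so the eccentricity of H is 6.

6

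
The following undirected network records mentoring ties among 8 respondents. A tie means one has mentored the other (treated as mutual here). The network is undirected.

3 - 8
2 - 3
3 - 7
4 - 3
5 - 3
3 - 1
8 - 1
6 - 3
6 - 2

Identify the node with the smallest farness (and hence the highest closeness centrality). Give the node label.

3

Farness (sum of distances to all others) for each node — 1:12, 2:12, 3:7, 4:13, 5:13, 6:12, 7:13, 8:12.
The smallest farness is 7, for 3, so 3 has the highest closeness.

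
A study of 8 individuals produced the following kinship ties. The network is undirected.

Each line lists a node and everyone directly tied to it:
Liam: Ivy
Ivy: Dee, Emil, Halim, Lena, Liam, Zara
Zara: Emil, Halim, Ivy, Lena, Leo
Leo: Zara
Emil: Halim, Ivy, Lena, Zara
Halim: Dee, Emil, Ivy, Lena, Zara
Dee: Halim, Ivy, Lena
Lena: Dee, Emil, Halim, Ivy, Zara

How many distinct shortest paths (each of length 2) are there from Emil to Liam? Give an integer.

1

The shortest distance is 2, and the only length-2 path is Emil–Ivy–Liam. So there is exactly 1 shortest path.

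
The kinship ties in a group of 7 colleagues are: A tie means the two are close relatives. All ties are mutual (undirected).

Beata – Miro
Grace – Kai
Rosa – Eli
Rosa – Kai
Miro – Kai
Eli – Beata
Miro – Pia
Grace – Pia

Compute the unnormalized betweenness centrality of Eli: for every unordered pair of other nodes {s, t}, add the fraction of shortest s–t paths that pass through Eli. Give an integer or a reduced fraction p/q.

1

Pairs whose geodesics pass through Eli — Rosa–Beata: 1.
All other pairs contribute 0.
Summing the contributions gives betweenness(Eli) = 1.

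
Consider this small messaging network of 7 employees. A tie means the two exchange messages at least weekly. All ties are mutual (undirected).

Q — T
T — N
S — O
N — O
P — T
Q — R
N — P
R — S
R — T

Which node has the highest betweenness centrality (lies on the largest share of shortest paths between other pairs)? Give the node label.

T

Unnormalized betweenness of each node: N:3, O:3/2, P:0, Q:0, R:3, S:3/2, T:5.
T has the largest value, 5, making it the main broker — the node through which the most shortest paths run.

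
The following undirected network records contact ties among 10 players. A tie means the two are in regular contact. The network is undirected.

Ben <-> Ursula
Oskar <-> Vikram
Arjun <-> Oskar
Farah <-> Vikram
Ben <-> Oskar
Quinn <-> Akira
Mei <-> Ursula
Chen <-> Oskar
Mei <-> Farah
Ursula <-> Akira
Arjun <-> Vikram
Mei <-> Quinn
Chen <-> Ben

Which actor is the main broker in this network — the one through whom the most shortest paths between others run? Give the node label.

Ursula

Unnormalized betweenness of each node: Akira:11/6, Arjun:0, Ben:10, Chen:0, Farah:6, Mei:53/6, Oskar:25/3, Quinn:4/3, Ursula:34/3, Vikram:19/3.
Ursula has the largest value, 34/3, making it the main broker — the node through which the most shortest paths run.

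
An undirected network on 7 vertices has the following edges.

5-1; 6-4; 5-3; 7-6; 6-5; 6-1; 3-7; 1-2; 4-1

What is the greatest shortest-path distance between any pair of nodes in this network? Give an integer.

Eccentricity of each node (its greatest distance to any other): 1:2, 2:3, 3:3, 4:3, 5:2, 6:2, 7:3.
The maximum eccentricity is 3, realized for instance by the pair 3–4 via 3 – 5 – 1 – 4. So the diameter is 3.

3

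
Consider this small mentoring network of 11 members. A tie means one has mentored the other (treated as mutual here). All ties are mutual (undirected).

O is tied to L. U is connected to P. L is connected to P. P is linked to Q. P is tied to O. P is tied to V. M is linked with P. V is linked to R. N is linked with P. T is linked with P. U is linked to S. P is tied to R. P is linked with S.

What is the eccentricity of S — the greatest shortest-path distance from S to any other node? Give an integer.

Distances from S: L:2, M:2, N:2, O:2, P:1, Q:2, R:2, T:2, U:1, V:2.
The largest is 2 (to Q, L, O, N, M, V, T, and R), so the eccentricity of S is 2.

2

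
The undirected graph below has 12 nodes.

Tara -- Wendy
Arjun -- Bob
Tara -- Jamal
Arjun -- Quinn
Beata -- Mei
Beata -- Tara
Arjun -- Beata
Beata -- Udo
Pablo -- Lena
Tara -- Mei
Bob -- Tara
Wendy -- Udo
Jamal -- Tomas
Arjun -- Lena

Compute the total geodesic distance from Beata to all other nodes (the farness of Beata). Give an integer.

Distances from Beata: Arjun:1, Bob:2, Jamal:2, Lena:2, Mei:1, Pablo:3, Quinn:2, Tara:1, Tomas:3, Udo:1, Wendy:2.
Sum = 1 + 2 + 2 + 2 + 1 + 3 + 2 + 1 + 3 + 1 + 2 = 20.

20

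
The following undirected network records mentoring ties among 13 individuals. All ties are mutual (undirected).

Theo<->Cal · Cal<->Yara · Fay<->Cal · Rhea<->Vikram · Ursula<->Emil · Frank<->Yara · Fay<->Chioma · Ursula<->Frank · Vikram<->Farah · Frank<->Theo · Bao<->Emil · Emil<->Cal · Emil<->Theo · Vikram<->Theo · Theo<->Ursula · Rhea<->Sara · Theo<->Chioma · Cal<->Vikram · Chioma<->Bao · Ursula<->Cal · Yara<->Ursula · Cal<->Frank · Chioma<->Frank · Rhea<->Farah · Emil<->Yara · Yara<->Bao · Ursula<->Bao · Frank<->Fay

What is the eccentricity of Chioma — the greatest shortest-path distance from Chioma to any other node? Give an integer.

4

Distances from Chioma: Bao:1, Cal:2, Emil:2, Farah:3, Fay:1, Frank:1, Rhea:3, Sara:4, Theo:1, Ursula:2, Vikram:2, Yara:2.
The largest is 4 (to Sara), so the eccentricity of Chioma is 4.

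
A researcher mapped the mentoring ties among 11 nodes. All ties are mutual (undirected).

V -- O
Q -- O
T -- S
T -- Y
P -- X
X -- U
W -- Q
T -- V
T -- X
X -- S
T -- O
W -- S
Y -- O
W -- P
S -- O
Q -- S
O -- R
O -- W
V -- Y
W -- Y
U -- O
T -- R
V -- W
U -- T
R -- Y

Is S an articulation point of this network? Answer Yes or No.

No

Even without S, every remaining node can still reach every other (the residual graph is connected), so S is not a cut vertex.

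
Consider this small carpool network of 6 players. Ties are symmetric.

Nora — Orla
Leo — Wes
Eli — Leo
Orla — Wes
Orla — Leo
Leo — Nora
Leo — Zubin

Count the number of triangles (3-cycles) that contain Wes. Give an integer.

Wes's neighbors: Leo and Orla.
Neighbor pairs that are themselves tied: Wes–Leo–Orla. Each forms one triangle with Wes, for 1 in total.

1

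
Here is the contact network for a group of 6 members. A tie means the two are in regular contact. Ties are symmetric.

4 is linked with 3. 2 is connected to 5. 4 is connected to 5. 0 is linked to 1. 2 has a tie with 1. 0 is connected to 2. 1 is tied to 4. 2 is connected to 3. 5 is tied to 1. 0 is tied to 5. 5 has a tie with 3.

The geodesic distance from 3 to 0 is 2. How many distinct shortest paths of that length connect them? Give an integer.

2

The shortest distance is 2. The length-2 paths are: 3–5–0; 3–2–0.
That gives 2 distinct shortest paths.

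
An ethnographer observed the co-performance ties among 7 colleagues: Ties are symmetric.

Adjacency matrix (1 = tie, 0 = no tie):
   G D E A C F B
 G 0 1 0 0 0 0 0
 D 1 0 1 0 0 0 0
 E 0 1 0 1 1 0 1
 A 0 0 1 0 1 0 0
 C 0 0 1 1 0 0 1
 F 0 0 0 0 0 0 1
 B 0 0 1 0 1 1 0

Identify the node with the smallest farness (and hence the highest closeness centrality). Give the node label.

E

Farness (sum of distances to all others) for each node — A:12, B:10, C:10, D:11, E:8, F:15, G:16.
The smallest farness is 8, for E, so E has the highest closeness.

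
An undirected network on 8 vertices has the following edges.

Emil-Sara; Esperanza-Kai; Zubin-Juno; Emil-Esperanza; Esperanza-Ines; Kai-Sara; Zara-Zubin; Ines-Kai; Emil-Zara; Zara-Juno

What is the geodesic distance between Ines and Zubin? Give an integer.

4

One shortest route is Ines – Esperanza – Emil – Zara – Zubin, which uses 4 edges, and at distance 3 from Ines we only reach {Zara}, which does not include Zubin. So d(Ines,Zubin) = 4.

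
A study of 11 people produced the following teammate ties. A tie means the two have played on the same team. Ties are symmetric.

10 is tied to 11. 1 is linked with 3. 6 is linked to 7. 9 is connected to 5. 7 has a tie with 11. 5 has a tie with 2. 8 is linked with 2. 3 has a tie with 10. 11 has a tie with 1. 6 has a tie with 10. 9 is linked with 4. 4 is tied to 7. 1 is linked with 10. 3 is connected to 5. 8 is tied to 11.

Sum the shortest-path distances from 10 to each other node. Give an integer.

19

Distances from 10: 1:1, 2:3, 3:1, 4:3, 5:2, 6:1, 7:2, 8:2, 9:3, 11:1.
Sum = 1 + 3 + 1 + 3 + 2 + 1 + 2 + 2 + 3 + 1 = 19.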